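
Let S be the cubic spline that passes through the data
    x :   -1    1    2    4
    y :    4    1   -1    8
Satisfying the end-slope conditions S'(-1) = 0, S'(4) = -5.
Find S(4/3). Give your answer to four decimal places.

-0.2037

Write m_i for S''(x_i). With h_i = 2, 1, 2 and divided differences Δ_i = -3/2, -2, 9/2, the continuity of S' gives the tridiagonal system
  2·m_0 + 6·m_1 + 1·m_2 = 6(Δ_1 - Δ_0) = -3
  1·m_1 + 6·m_2 + 2·m_3 = 6(Δ_2 - Δ_1) = 39
Clamped end conditions give two more equations: 2h_0·m_0 + h_0·m_1 = 6(Δ_0 - S'(-1)) = -9 and h_2·m_2 + 2h_2·m_3 = 6(S'(4) - Δ_2) = -57.
Hence m_0 = -1, m_1 = -5/2, m_2 = 14, m_3 = -85/4.
On [1, 2], S(x) = 1 - 7/2·(x - 1) - 5/4·(x - 1)² + 11/4·(x - 1)³.
With (x - 1) = 1/3: S(4/3) = -11/54.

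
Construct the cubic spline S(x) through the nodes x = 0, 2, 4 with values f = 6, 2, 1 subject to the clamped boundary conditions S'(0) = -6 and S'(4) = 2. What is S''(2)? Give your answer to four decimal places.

-1.7500

Write M_i for S''(x_i). With h_i = 2, 2 and divided differences Δ_i = -2, -1/2, the continuity of S' gives the tridiagonal system
  2·M_0 + 8·M_1 + 2·M_2 = 6(Δ_1 - Δ_0) = 9
Clamped end conditions give two more equations: 2h_0·M_0 + h_0·M_1 = 6(Δ_0 - S'(0)) = 24 and h_1·M_1 + 2h_1·M_2 = 6(S'(4) - Δ_1) = 15.
Solving the tridiagonal system: M_0 = 55/8, M_1 = -7/4, M_2 = 37/8.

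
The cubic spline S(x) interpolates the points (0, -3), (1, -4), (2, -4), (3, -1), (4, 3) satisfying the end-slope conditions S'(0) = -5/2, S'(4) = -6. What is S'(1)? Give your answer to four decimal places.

With M_i denoting the second derivative at x_i, h_i = 1, 1, 1, 1, and Δ_i = (y_(i+1) − y_i)/h_i = -1, 0, 3, 4:
  1·M_0 + 4·M_1 + 1·M_2 = 6(Δ_1 - Δ_0) = 6
  1·M_1 + 4·M_2 + 1·M_3 = 6(Δ_2 - Δ_1) = 18
  1·M_2 + 4·M_3 + 1·M_4 = 6(Δ_3 - Δ_2) = 6
Clamped end conditions give two more equations: 2h_0·M_0 + h_0·M_1 = 6(Δ_0 - S'(0)) = 9 and h_3·M_3 + 2h_3·M_4 = 6(S'(4) - Δ_3) = -60.
Hence M_0 = 257/56, M_1 = -5/28, M_2 = 17/8, M_3 = 271/28, M_4 = -1951/56.
On [1, 2], S'(x) = b_1 + 2c_1·(x - 1) + 3d_1·(x - 1)² with b_1 = Δ_1 - h_1(2M_1 + M_2)/6 = -33/112, c_1 = M_1/2 = -5/56, d_1 = (M_2 - M_1)/(6h_1) = 43/112. So S'(1) = -33/112.

-0.2946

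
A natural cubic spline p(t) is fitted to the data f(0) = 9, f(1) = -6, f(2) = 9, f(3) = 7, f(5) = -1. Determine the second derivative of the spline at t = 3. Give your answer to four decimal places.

4.7442

Put M_i = p'' at the i-th knot. Here h = (1, 1, 1, 2) and Δ = (-15, 15, -2, -4), so the interior equations h_(i-1)·M_(i-1) + 2(h_(i-1)+h_i)·M_i + h_i·M_(i+1) = 6(Δ_i − Δ_(i-1)) read
  1·M_0 + 4·M_1 + 1·M_2 = 6(Δ_1 - Δ_0) = 180
  1·M_1 + 4·M_2 + 1·M_3 = 6(Δ_2 - Δ_1) = -102
  1·M_2 + 6·M_3 + 2·M_4 = 6(Δ_3 - Δ_2) = -12
Natural end conditions: M_0 = M_4 = 0.
Solving the tridiagonal system: M_0 = 0, M_1 = 2370/43, M_2 = -1740/43, M_3 = 204/43, M_4 = 0.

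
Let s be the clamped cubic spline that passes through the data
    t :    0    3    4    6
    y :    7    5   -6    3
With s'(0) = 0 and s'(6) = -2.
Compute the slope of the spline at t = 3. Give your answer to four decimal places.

Put M_i = s'' at the i-th knot. Here h = (3, 1, 2) and Δ = (-2/3, -11, 9/2), so the interior equations h_(i-1)·M_(i-1) + 2(h_(i-1)+h_i)·M_i + h_i·M_(i+1) = 6(Δ_i − Δ_(i-1)) read
  3·M_0 + 8·M_1 + 1·M_2 = 6(Δ_1 - Δ_0) = -62
  1·M_1 + 6·M_2 + 2·M_3 = 6(Δ_2 - Δ_1) = 93
Clamped end conditions give two more equations: 2h_0·M_0 + h_0·M_1 = 6(Δ_0 - s'(0)) = -4 and h_2·M_2 + 2h_2·M_3 = 6(s'(6) - Δ_2) = -39.
Solving: M_0 = 247/42, M_1 = -275/21, M_2 = 1055/42, M_3 = -937/42.
On [3, 4], s'(t) = b_1 + 2c_1·(t - 3) + 3d_1·(t - 3)² with b_1 = Δ_1 - h_1(2M_1 + M_2)/6 = -303/28, c_1 = M_1/2 = -275/42, d_1 = (M_2 - M_1)/(6h_1) = 535/84. So s'(3) = -303/28.

-10.8214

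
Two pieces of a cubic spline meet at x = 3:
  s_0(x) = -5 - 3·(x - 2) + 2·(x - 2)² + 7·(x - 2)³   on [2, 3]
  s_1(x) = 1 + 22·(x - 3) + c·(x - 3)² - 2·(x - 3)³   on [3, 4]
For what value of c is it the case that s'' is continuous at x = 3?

23

s_0''(x) = 4 + 42·(x - 2), so s_0''(3) = 46. On the right, s_1''(3) = 2c, so c = 23.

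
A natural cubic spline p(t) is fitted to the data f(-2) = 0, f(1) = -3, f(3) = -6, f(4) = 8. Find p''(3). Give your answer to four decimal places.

16.7143

With M_i denoting the second derivative at x_i, h_i = 3, 2, 1, and Δ_i = (y_(i+1) − y_i)/h_i = -1, -3/2, 14:
  3·M_0 + 10·M_1 + 2·M_2 = 6(Δ_1 - Δ_0) = -3
  2·M_1 + 6·M_2 + 1·M_3 = 6(Δ_2 - Δ_1) = 93
Natural end conditions: M_0 = M_3 = 0.
Solving the tridiagonal system: M_0 = 0, M_1 = -51/14, M_2 = 117/7, M_3 = 0.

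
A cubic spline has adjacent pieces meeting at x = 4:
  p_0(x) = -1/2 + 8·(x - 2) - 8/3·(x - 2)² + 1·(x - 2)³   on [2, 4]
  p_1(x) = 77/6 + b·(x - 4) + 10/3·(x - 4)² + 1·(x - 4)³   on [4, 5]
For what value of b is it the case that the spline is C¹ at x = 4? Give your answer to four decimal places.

9.3333

p_0'(x) = 8 - 16/3·(x - 2) + 3·(x - 2)², so p_0'(4) = 28/3. On the right, p_1'(4) = b, so b = 28/3.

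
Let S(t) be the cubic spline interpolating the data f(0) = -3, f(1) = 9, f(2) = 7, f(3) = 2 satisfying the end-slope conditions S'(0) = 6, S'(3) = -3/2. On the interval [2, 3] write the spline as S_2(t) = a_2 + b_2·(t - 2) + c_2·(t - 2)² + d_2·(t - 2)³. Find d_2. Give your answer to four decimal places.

With M_i denoting the second derivative at x_i, h_i = 1, 1, 1, and Δ_i = (y_(i+1) − y_i)/h_i = 12, -2, -5:
  1·M_0 + 4·M_1 + 1·M_2 = 6(Δ_1 - Δ_0) = -84
  1·M_1 + 4·M_2 + 1·M_3 = 6(Δ_2 - Δ_1) = -18
Clamped end conditions give two more equations: 2h_0·M_0 + h_0·M_1 = 6(Δ_0 - S'(0)) = 36 and h_2·M_2 + 2h_2·M_3 = 6(S'(3) - Δ_2) = 21.
Solving: M_0 = 163/5, M_1 = -146/5, M_2 = 1/5, M_3 = 52/5.
On [2, 3], with S_2(t) = a_2 + b_2·(t - 2) + c_2·(t - 2)² + d_2·(t - 2)³: c_2 = M_2/2 = 1/10, d_2 = (M_3 - M_2)/(6h_2) = 17/10, b_2 = Δ_2 - h_2(2M_2 + M_3)/6 = -34/5.

1.7000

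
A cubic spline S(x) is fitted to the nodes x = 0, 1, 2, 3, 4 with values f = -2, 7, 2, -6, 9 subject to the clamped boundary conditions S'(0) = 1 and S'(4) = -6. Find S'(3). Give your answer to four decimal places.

10.2143

Put M_i = S'' at the i-th knot. Here h = (1, 1, 1, 1) and Δ = (9, -5, -8, 15), so the interior equations h_(i-1)·M_(i-1) + 2(h_(i-1)+h_i)·M_i + h_i·M_(i+1) = 6(Δ_i − Δ_(i-1)) read
  1·M_0 + 4·M_1 + 1·M_2 = 6(Δ_1 - Δ_0) = -84
  1·M_1 + 4·M_2 + 1·M_3 = 6(Δ_2 - Δ_1) = -18
  1·M_2 + 4·M_3 + 1·M_4 = 6(Δ_3 - Δ_2) = 138
Clamped end conditions give two more equations: 2h_0·M_0 + h_0·M_1 = 6(Δ_0 - S'(0)) = 48 and h_3·M_3 + 2h_3·M_4 = 6(S'(4) - Δ_3) = -126.
Solving: M_0 = 263/7, M_1 = -190/7, M_2 = -13, M_3 = 428/7, M_4 = -655/7.
On [3, 4], S'(x) = b_3 + 2c_3·(x - 3) + 3d_3·(x - 3)² with b_3 = Δ_3 - h_3(2M_3 + M_4)/6 = 143/14, c_3 = M_3/2 = 214/7, d_3 = (M_4 - M_3)/(6h_3) = -361/14. So S'(3) = 143/14.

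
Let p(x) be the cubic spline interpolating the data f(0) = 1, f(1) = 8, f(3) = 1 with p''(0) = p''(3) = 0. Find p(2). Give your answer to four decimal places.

Let M_i = p''(x_i). Step sizes h_i = 1, 2; slopes of the chords Δ_i = (y_(i+1) - y_i)/h_i = 7, -7/2.
  1·M_0 + 6·M_1 + 2·M_2 = 6(Δ_1 - Δ_0) = -63
Natural end conditions: M_0 = M_2 = 0.
Hence M_0 = 0, M_1 = -21/2, M_2 = 0.
On [1, 3], p(x) = 8 + 7/2·(x - 1) - 21/4·(x - 1)² + 7/8·(x - 1)³.
With (x - 1) = 1: p(2) = 57/8.

7.1250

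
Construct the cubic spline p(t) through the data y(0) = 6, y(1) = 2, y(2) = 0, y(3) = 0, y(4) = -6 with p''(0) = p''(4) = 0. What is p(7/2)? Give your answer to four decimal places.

With m_i denoting the second derivative at x_i, h_i = 1, 1, 1, 1, and Δ_i = (y_(i+1) − y_i)/h_i = -4, -2, 0, -6:
  1·m_0 + 4·m_1 + 1·m_2 = 6(Δ_1 - Δ_0) = 12
  1·m_1 + 4·m_2 + 1·m_3 = 6(Δ_2 - Δ_1) = 12
  1·m_2 + 4·m_3 + 1·m_4 = 6(Δ_3 - Δ_2) = -36
Natural end conditions: m_0 = m_4 = 0.
Solving the tridiagonal system: m_0 = 0, m_1 = 12/7, m_2 = 36/7, m_3 = -72/7, m_4 = 0.
On [3, 4], p(t) = 0 - 18/7·(t - 3) - 36/7·(t - 3)² + 12/7·(t - 3)³.
With (t - 3) = 1/2: p(7/2) = -33/14.

-2.3571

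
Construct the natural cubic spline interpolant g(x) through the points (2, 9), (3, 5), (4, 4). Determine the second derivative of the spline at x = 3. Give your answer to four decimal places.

Let m_i = g''(x_i). Step sizes h_i = 1, 1; slopes of the chords Δ_i = (y_(i+1) - y_i)/h_i = -4, -1.
  1·m_0 + 4·m_1 + 1·m_2 = 6(Δ_1 - Δ_0) = 18
Natural end conditions: m_0 = m_2 = 0.
Solving the tridiagonal system: m_0 = 0, m_1 = 9/2, m_2 = 0.

4.5000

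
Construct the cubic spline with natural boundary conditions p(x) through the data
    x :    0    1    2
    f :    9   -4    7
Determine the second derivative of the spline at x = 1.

36

Write M_i for p''(x_i). With h_i = 1, 1 and divided differences Δ_i = -13, 11, the continuity of p' gives the tridiagonal system
  1·M_0 + 4·M_1 + 1·M_2 = 6(Δ_1 - Δ_0) = 144
Natural end conditions: M_0 = M_2 = 0.
Hence M_0 = 0, M_1 = 36, M_2 = 0.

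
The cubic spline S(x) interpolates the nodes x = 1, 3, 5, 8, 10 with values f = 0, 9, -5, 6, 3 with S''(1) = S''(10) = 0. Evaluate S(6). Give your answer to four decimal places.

Write m_i for S''(x_i). With h_i = 2, 2, 3, 2 and divided differences Δ_i = 9/2, -7, 11/3, -3/2, the continuity of S' gives the tridiagonal system
  2·m_0 + 8·m_1 + 2·m_2 = 6(Δ_1 - Δ_0) = -69
  2·m_1 + 10·m_2 + 3·m_3 = 6(Δ_2 - Δ_1) = 64
  3·m_2 + 10·m_3 + 2·m_4 = 6(Δ_3 - Δ_2) = -31
Natural end conditions: m_0 = m_4 = 0.
Solving: m_0 = 0, m_1 = -7745/688, m_2 = 1811/172, m_3 = -2153/344, m_4 = 0.
On [5, 8], S(x) = -5 - 7705/2064·(x - 5) + 1811/344·(x - 5)² - 1925/2064·(x - 5)³.
With (x - 5) = 1: S(6) = -757/172.

-4.4012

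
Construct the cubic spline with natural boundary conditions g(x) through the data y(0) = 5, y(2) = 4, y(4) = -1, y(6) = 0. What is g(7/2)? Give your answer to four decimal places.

-0.0188

Write m_i for g''(x_i). With h_i = 2, 2, 2 and divided differences Δ_i = -1/2, -5/2, 1/2, the continuity of g' gives the tridiagonal system
  2·m_0 + 8·m_1 + 2·m_2 = 6(Δ_1 - Δ_0) = -12
  2·m_1 + 8·m_2 + 2·m_3 = 6(Δ_2 - Δ_1) = 18
Natural end conditions: m_0 = m_3 = 0.
Forward elimination and back-substitution give m_0 = 0, m_1 = -11/5, m_2 = 14/5, m_3 = 0.
On [2, 4], g(x) = 4 - 59/30·(x - 2) - 11/10·(x - 2)² + 5/12·(x - 2)³.
With (x - 2) = 3/2: g(7/2) = -3/160.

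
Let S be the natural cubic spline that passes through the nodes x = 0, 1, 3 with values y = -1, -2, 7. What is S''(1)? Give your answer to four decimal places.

5.5000

Write m_i for S''(x_i). With h_i = 1, 2 and divided differences Δ_i = -1, 9/2, the continuity of S' gives the tridiagonal system
  1·m_0 + 6·m_1 + 2·m_2 = 6(Δ_1 - Δ_0) = 33
Natural end conditions: m_0 = m_2 = 0.
Forward elimination and back-substitution give m_0 = 0, m_1 = 11/2, m_2 = 0.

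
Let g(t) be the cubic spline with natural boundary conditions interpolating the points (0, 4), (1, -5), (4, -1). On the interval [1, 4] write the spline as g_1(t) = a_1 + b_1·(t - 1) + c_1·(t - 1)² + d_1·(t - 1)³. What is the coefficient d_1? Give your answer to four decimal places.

Write M_i for g''(x_i). With h_i = 1, 3 and divided differences Δ_i = -9, 4/3, the continuity of g' gives the tridiagonal system
  1·M_0 + 8·M_1 + 3·M_2 = 6(Δ_1 - Δ_0) = 62
Natural end conditions: M_0 = M_2 = 0.
Forward elimination and back-substitution give M_0 = 0, M_1 = 31/4, M_2 = 0.
On [1, 4], with g_1(t) = a_1 + b_1·(t - 1) + c_1·(t - 1)² + d_1·(t - 1)³: c_1 = M_1/2 = 31/8, d_1 = (M_2 - M_1)/(6h_1) = -31/72, b_1 = Δ_1 - h_1(2M_1 + M_2)/6 = -77/12.

-0.4306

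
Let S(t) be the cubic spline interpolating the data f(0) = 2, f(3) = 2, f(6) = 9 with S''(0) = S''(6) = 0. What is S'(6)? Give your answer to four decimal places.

2.9167

With M_i denoting the second derivative at x_i, h_i = 3, 3, and Δ_i = (y_(i+1) − y_i)/h_i = 0, 7/3:
  3·M_0 + 12·M_1 + 3·M_2 = 6(Δ_1 - Δ_0) = 14
Natural end conditions: M_0 = M_2 = 0.
Forward elimination and back-substitution give M_0 = 0, M_1 = 7/6, M_2 = 0.
On [3, 6], S'(t) = b_1 + 2c_1·(t - 3) + 3d_1·(t - 3)² with b_1 = Δ_1 - h_1(2M_1 + M_2)/6 = 7/6, c_1 = M_1/2 = 7/12, d_1 = (M_2 - M_1)/(6h_1) = -7/108. So S'(6) = 35/12.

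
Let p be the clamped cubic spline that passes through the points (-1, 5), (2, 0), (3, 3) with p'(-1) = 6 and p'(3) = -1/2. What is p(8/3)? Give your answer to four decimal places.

2.4583

Put M_i = p'' at the i-th knot. Here h = (3, 1) and Δ = (-5/3, 3), so the interior equations h_(i-1)·M_(i-1) + 2(h_(i-1)+h_i)·M_i + h_i·M_(i+1) = 6(Δ_i − Δ_(i-1)) read
  3·M_0 + 8·M_1 + 1·M_2 = 6(Δ_1 - Δ_0) = 28
Clamped end conditions give two more equations: 2h_0·M_0 + h_0·M_1 = 6(Δ_0 - p'(-1)) = -46 and h_1·M_1 + 2h_1·M_2 = 6(p'(3) - Δ_1) = -21.
Hence M_0 = -307/24, M_1 = 41/4, M_2 = -125/8.
On [2, 3], p(x) = 0 + 35/16·(x - 2) + 41/8·(x - 2)² - 69/16·(x - 2)³.
With (x - 2) = 2/3: p(8/3) = 59/24.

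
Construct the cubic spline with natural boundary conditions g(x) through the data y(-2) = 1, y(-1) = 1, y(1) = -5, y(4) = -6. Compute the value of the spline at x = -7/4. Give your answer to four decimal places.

1.1479

With σ_i denoting the second derivative at x_i, h_i = 1, 2, 3, and Δ_i = (y_(i+1) − y_i)/h_i = 0, -3, -1/3:
  1·σ_0 + 6·σ_1 + 2·σ_2 = 6(Δ_1 - Δ_0) = -18
  2·σ_1 + 10·σ_2 + 3·σ_3 = 6(Δ_2 - Δ_1) = 16
Natural end conditions: σ_0 = σ_3 = 0.
Hence σ_0 = 0, σ_1 = -53/14, σ_2 = 33/14, σ_3 = 0.
On [-2, -1], g(x) = 1 + 53/84·(x + 2) + 0·(x + 2)² - 53/84·(x + 2)³.
With (x + 2) = 1/4: g(-7/4) = 2057/1792.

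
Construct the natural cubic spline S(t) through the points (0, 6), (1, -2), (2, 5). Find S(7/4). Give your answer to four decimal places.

Write M_i for S''(x_i). With h_i = 1, 1 and divided differences Δ_i = -8, 7, the continuity of S' gives the tridiagonal system
  1·M_0 + 4·M_1 + 1·M_2 = 6(Δ_1 - Δ_0) = 90
Natural end conditions: M_0 = M_2 = 0.
Forward elimination and back-substitution give M_0 = 0, M_1 = 45/2, M_2 = 0.
On [1, 2], S(t) = -2 - 1/2·(t - 1) + 45/4·(t - 1)² - 15/4·(t - 1)³.
With (t - 1) = 3/4: S(7/4) = 607/256.

2.3711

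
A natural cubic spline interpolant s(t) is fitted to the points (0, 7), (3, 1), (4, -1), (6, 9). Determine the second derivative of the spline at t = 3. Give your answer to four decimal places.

-0.8936

Write σ_i for s''(x_i). With h_i = 3, 1, 2 and divided differences Δ_i = -2, -2, 5, the continuity of s' gives the tridiagonal system
  3·σ_0 + 8·σ_1 + 1·σ_2 = 6(Δ_1 - Δ_0) = 0
  1·σ_1 + 6·σ_2 + 2·σ_3 = 6(Δ_2 - Δ_1) = 42
Natural end conditions: σ_0 = σ_3 = 0.
Solving: σ_0 = 0, σ_1 = -42/47, σ_2 = 336/47, σ_3 = 0.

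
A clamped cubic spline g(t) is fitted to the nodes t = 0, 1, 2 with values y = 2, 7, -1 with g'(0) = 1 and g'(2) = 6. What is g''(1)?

-44

Put M_i = g'' at the i-th knot. Here h = (1, 1) and Δ = (5, -8), so the interior equations h_(i-1)·M_(i-1) + 2(h_(i-1)+h_i)·M_i + h_i·M_(i+1) = 6(Δ_i − Δ_(i-1)) read
  1·M_0 + 4·M_1 + 1·M_2 = 6(Δ_1 - Δ_0) = -78
Clamped end conditions give two more equations: 2h_0·M_0 + h_0·M_1 = 6(Δ_0 - g'(0)) = 24 and h_1·M_1 + 2h_1·M_2 = 6(g'(2) - Δ_1) = 84.
Solving the tridiagonal system: M_0 = 34, M_1 = -44, M_2 = 64.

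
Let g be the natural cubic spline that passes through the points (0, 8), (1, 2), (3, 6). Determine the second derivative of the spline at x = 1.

8

Write σ_i for g''(x_i). With h_i = 1, 2 and divided differences Δ_i = -6, 2, the continuity of g' gives the tridiagonal system
  1·σ_0 + 6·σ_1 + 2·σ_2 = 6(Δ_1 - Δ_0) = 48
Natural end conditions: σ_0 = σ_2 = 0.
Forward elimination and back-substitution give σ_0 = 0, σ_1 = 8, σ_2 = 0.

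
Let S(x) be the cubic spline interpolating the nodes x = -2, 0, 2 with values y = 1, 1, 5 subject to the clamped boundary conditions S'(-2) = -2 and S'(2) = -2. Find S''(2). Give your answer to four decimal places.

-7.5000

Put m_i = S'' at the i-th knot. Here h = (2, 2) and Δ = (0, 2), so the interior equations h_(i-1)·m_(i-1) + 2(h_(i-1)+h_i)·m_i + h_i·m_(i+1) = 6(Δ_i − Δ_(i-1)) read
  2·m_0 + 8·m_1 + 2·m_2 = 6(Δ_1 - Δ_0) = 12
Clamped end conditions give two more equations: 2h_0·m_0 + h_0·m_1 = 6(Δ_0 - S'(-2)) = 12 and h_1·m_1 + 2h_1·m_2 = 6(S'(2) - Δ_1) = -24.
Forward elimination and back-substitution give m_0 = 3/2, m_1 = 3, m_2 = -15/2.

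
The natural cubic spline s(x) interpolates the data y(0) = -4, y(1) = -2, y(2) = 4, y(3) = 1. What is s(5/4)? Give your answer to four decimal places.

-0.4219

Put M_i = s'' at the i-th knot. Here h = (1, 1, 1) and Δ = (2, 6, -3), so the interior equations h_(i-1)·M_(i-1) + 2(h_(i-1)+h_i)·M_i + h_i·M_(i+1) = 6(Δ_i − Δ_(i-1)) read
  1·M_0 + 4·M_1 + 1·M_2 = 6(Δ_1 - Δ_0) = 24
  1·M_1 + 4·M_2 + 1·M_3 = 6(Δ_2 - Δ_1) = -54
Natural end conditions: M_0 = M_3 = 0.
Forward elimination and back-substitution give M_0 = 0, M_1 = 10, M_2 = -16, M_3 = 0.
On [1, 2], s(x) = -2 + 16/3·(x - 1) + 5·(x - 1)² - 13/3·(x - 1)³.
With (x - 1) = 1/4: s(5/4) = -27/64.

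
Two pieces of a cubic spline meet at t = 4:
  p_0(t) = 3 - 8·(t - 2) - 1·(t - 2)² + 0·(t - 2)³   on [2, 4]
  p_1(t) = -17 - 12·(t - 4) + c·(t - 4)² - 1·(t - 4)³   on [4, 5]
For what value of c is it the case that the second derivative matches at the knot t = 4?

-1

p_0''(t) = -2 + 0·(t - 2), so p_0''(4) = -2. On the right, p_1''(4) = 2c, so c = -1.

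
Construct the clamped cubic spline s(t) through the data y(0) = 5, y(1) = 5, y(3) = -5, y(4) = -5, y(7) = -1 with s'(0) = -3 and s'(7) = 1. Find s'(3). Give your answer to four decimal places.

-2.8033

Put σ_i = s'' at the i-th knot. Here h = (1, 2, 1, 3) and Δ = (0, -5, 0, 4/3), so the interior equations h_(i-1)·σ_(i-1) + 2(h_(i-1)+h_i)·σ_i + h_i·σ_(i+1) = 6(Δ_i − Δ_(i-1)) read
  1·σ_0 + 6·σ_1 + 2·σ_2 = 6(Δ_1 - Δ_0) = -30
  2·σ_1 + 6·σ_2 + 1·σ_3 = 6(Δ_2 - Δ_1) = 30
  1·σ_2 + 8·σ_3 + 3·σ_4 = 6(Δ_3 - Δ_2) = 8
Clamped end conditions give two more equations: 2h_0·σ_0 + h_0·σ_1 = 6(Δ_0 - s'(0)) = 18 and h_3·σ_3 + 2h_3·σ_4 = 6(s'(7) - Δ_3) = -2.
Solving the tridiagonal system: σ_0 = 858/61, σ_1 = -618/61, σ_2 = 510/61, σ_3 = 6/61, σ_4 = -70/183.
On [3, 4], s'(t) = b_2 + 2c_2·(t - 3) + 3d_2·(t - 3)² with b_2 = Δ_2 - h_2(2σ_2 + σ_3)/6 = -171/61, c_2 = σ_2/2 = 255/61, d_2 = (σ_3 - σ_2)/(6h_2) = -84/61. So s'(3) = -171/61.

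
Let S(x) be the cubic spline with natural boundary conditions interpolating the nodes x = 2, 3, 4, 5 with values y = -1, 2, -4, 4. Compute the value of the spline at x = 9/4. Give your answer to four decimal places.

0.5313

Let m_i = S''(x_i). Step sizes h_i = 1, 1, 1; slopes of the chords Δ_i = (y_(i+1) - y_i)/h_i = 3, -6, 8.
  1·m_0 + 4·m_1 + 1·m_2 = 6(Δ_1 - Δ_0) = -54
  1·m_1 + 4·m_2 + 1·m_3 = 6(Δ_2 - Δ_1) = 84
Natural end conditions: m_0 = m_3 = 0.
Solving the tridiagonal system: m_0 = 0, m_1 = -20, m_2 = 26, m_3 = 0.
On [2, 3], S(x) = -1 + 19/3·(x - 2) + 0·(x - 2)² - 10/3·(x - 2)³.
With (x - 2) = 1/4: S(9/4) = 17/32.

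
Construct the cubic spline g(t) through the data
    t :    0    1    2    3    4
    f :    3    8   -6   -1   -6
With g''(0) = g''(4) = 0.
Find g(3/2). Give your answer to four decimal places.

0.6719

Write σ_i for g''(x_i). With h_i = 1, 1, 1, 1 and divided differences Δ_i = 5, -14, 5, -5, the continuity of g' gives the tridiagonal system
  1·σ_0 + 4·σ_1 + 1·σ_2 = 6(Δ_1 - Δ_0) = -114
  1·σ_1 + 4·σ_2 + 1·σ_3 = 6(Δ_2 - Δ_1) = 114
  1·σ_2 + 4·σ_3 + 1·σ_4 = 6(Δ_3 - Δ_2) = -60
Natural end conditions: σ_0 = σ_4 = 0.
Hence σ_0 = 0, σ_1 = -159/4, σ_2 = 45, σ_3 = -105/4, σ_4 = 0.
On [1, 2], g(t) = 8 - 33/4·(t - 1) - 159/8·(t - 1)² + 113/8·(t - 1)³.
With (t - 1) = 1/2: g(3/2) = 43/64.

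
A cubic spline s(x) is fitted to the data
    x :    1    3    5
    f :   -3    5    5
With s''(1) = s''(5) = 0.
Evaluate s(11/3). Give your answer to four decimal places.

5.7407

Put σ_i = s'' at the i-th knot. Here h = (2, 2) and Δ = (4, 0), so the interior equations h_(i-1)·σ_(i-1) + 2(h_(i-1)+h_i)·σ_i + h_i·σ_(i+1) = 6(Δ_i − Δ_(i-1)) read
  2·σ_0 + 8·σ_1 + 2·σ_2 = 6(Δ_1 - Δ_0) = -24
Natural end conditions: σ_0 = σ_2 = 0.
Solving: σ_0 = 0, σ_1 = -3, σ_2 = 0.
On [3, 5], s(x) = 5 + 2·(x - 3) - 3/2·(x - 3)² + 1/4·(x - 3)³.
With (x - 3) = 2/3: s(11/3) = 155/27.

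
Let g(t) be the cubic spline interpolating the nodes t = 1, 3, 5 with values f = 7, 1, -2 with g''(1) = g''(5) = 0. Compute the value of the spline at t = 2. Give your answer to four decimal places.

Let M_i = g''(x_i). Step sizes h_i = 2, 2; slopes of the chords Δ_i = (y_(i+1) - y_i)/h_i = -3, -3/2.
  2·M_0 + 8·M_1 + 2·M_2 = 6(Δ_1 - Δ_0) = 9
Natural end conditions: M_0 = M_2 = 0.
Solving the tridiagonal system: M_0 = 0, M_1 = 9/8, M_2 = 0.
On [1, 3], g(t) = 7 - 27/8·(t - 1) + 0·(t - 1)² + 3/32·(t - 1)³.
With (t - 1) = 1: g(2) = 119/32.

3.7188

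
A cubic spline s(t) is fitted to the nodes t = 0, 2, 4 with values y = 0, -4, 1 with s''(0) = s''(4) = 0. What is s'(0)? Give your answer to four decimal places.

-3.1250

Put M_i = s'' at the i-th knot. Here h = (2, 2) and Δ = (-2, 5/2), so the interior equations h_(i-1)·M_(i-1) + 2(h_(i-1)+h_i)·M_i + h_i·M_(i+1) = 6(Δ_i − Δ_(i-1)) read
  2·M_0 + 8·M_1 + 2·M_2 = 6(Δ_1 - Δ_0) = 27
Natural end conditions: M_0 = M_2 = 0.
Solving: M_0 = 0, M_1 = 27/8, M_2 = 0.
On [0, 2], s'(t) = b_0 + 2c_0·t + 3d_0·t² with b_0 = Δ_0 - h_0(2M_0 + M_1)/6 = -25/8, c_0 = M_0/2 = 0, d_0 = (M_1 - M_0)/(6h_0) = 9/32. So s'(0) = -25/8.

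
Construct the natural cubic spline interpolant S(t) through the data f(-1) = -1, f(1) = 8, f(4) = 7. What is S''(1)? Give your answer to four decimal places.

Put σ_i = S'' at the i-th knot. Here h = (2, 3) and Δ = (9/2, -1/3), so the interior equations h_(i-1)·σ_(i-1) + 2(h_(i-1)+h_i)·σ_i + h_i·σ_(i+1) = 6(Δ_i − Δ_(i-1)) read
  2·σ_0 + 10·σ_1 + 3·σ_2 = 6(Δ_1 - Δ_0) = -29
Natural end conditions: σ_0 = σ_2 = 0.
Hence σ_0 = 0, σ_1 = -29/10, σ_2 = 0.

-2.9000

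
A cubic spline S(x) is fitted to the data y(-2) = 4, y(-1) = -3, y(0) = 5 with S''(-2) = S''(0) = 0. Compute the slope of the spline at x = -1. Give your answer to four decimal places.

0.5000

Let M_i = S''(x_i). Step sizes h_i = 1, 1; slopes of the chords Δ_i = (y_(i+1) - y_i)/h_i = -7, 8.
  1·M_0 + 4·M_1 + 1·M_2 = 6(Δ_1 - Δ_0) = 90
Natural end conditions: M_0 = M_2 = 0.
Solving the tridiagonal system: M_0 = 0, M_1 = 45/2, M_2 = 0.
On [-1, 0], S'(x) = b_1 + 2c_1·(x + 1) + 3d_1·(x + 1)² with b_1 = Δ_1 - h_1(2M_1 + M_2)/6 = 1/2, c_1 = M_1/2 = 45/4, d_1 = (M_2 - M_1)/(6h_1) = -15/4. So S'(-1) = 1/2.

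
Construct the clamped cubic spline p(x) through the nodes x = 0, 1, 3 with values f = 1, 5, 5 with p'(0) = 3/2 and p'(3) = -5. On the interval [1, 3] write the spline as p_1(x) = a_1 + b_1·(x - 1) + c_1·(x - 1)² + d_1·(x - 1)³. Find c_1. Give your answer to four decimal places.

With m_i denoting the second derivative at x_i, h_i = 1, 2, and Δ_i = (y_(i+1) − y_i)/h_i = 4, 0:
  1·m_0 + 6·m_1 + 2·m_2 = 6(Δ_1 - Δ_0) = -24
Clamped end conditions give two more equations: 2h_0·m_0 + h_0·m_1 = 6(Δ_0 - p'(0)) = 15 and h_1·m_1 + 2h_1·m_2 = 6(p'(3) - Δ_1) = -30.
Solving: m_0 = 28/3, m_1 = -11/3, m_2 = -17/3.
On [1, 3], with p_1(x) = a_1 + b_1·(x - 1) + c_1·(x - 1)² + d_1·(x - 1)³: c_1 = m_1/2 = -11/6, d_1 = (m_2 - m_1)/(6h_1) = -1/6, b_1 = Δ_1 - h_1(2m_1 + m_2)/6 = 13/3.

-1.8333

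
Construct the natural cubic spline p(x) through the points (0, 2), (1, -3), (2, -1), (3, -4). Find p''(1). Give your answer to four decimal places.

With M_i denoting the second derivative at x_i, h_i = 1, 1, 1, and Δ_i = (y_(i+1) − y_i)/h_i = -5, 2, -3:
  1·M_0 + 4·M_1 + 1·M_2 = 6(Δ_1 - Δ_0) = 42
  1·M_1 + 4·M_2 + 1·M_3 = 6(Δ_2 - Δ_1) = -30
Natural end conditions: M_0 = M_3 = 0.
Hence M_0 = 0, M_1 = 66/5, M_2 = -54/5, M_3 = 0.

13.2000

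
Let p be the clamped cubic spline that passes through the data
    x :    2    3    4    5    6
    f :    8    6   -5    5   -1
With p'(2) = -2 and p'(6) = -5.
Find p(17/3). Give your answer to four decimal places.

With M_i denoting the second derivative at x_i, h_i = 1, 1, 1, 1, and Δ_i = (y_(i+1) − y_i)/h_i = -2, -11, 10, -6:
  1·M_0 + 4·M_1 + 1·M_2 = 6(Δ_1 - Δ_0) = -54
  1·M_1 + 4·M_2 + 1·M_3 = 6(Δ_2 - Δ_1) = 126
  1·M_2 + 4·M_3 + 1·M_4 = 6(Δ_3 - Δ_2) = -96
Clamped end conditions give two more equations: 2h_0·M_0 + h_0·M_1 = 6(Δ_0 - p'(2)) = 0 and h_3·M_3 + 2h_3·M_4 = 6(p'(6) - Δ_3) = 6.
Forward elimination and back-substitution give M_0 = 207/14, M_1 = -207/7, M_2 = 99/2, M_3 = -297/7, M_4 = 339/14.
On [5, 6], p(x) = 5 + 115/28·(x - 5) - 297/14·(x - 5)² + 311/28·(x - 5)³.
With (x - 5) = 2/3: p(17/3) = 605/378.

1.6005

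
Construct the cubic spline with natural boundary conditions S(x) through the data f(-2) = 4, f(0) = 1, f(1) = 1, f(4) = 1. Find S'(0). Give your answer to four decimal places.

-0.4787

Write σ_i for S''(x_i). With h_i = 2, 1, 3 and divided differences Δ_i = -3/2, 0, 0, the continuity of S' gives the tridiagonal system
  2·σ_0 + 6·σ_1 + 1·σ_2 = 6(Δ_1 - Δ_0) = 9
  1·σ_1 + 8·σ_2 + 3·σ_3 = 6(Δ_2 - Δ_1) = 0
Natural end conditions: σ_0 = σ_3 = 0.
Forward elimination and back-substitution give σ_0 = 0, σ_1 = 72/47, σ_2 = -9/47, σ_3 = 0.
On [0, 1], S'(x) = b_1 + 2c_1·x + 3d_1·x² with b_1 = Δ_1 - h_1(2σ_1 + σ_2)/6 = -45/94, c_1 = σ_1/2 = 36/47, d_1 = (σ_2 - σ_1)/(6h_1) = -27/94. So S'(0) = -45/94.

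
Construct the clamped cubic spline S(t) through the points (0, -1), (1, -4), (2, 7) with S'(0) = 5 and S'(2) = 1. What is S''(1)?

With σ_i denoting the second derivative at x_i, h_i = 1, 1, and Δ_i = (y_(i+1) − y_i)/h_i = -3, 11:
  1·σ_0 + 4·σ_1 + 1·σ_2 = 6(Δ_1 - Δ_0) = 84
Clamped end conditions give two more equations: 2h_0·σ_0 + h_0·σ_1 = 6(Δ_0 - S'(0)) = -48 and h_1·σ_1 + 2h_1·σ_2 = 6(S'(2) - Δ_1) = -60.
Solving the tridiagonal system: σ_0 = -47, σ_1 = 46, σ_2 = -53.

46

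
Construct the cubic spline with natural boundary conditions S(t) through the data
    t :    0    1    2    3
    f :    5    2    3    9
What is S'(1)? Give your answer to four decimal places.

-1.5333

Write σ_i for S''(x_i). With h_i = 1, 1, 1 and divided differences Δ_i = -3, 1, 6, the continuity of S' gives the tridiagonal system
  1·σ_0 + 4·σ_1 + 1·σ_2 = 6(Δ_1 - Δ_0) = 24
  1·σ_1 + 4·σ_2 + 1·σ_3 = 6(Δ_2 - Δ_1) = 30
Natural end conditions: σ_0 = σ_3 = 0.
Solving: σ_0 = 0, σ_1 = 22/5, σ_2 = 32/5, σ_3 = 0.
On [1, 2], S'(t) = b_1 + 2c_1·(t - 1) + 3d_1·(t - 1)² with b_1 = Δ_1 - h_1(2σ_1 + σ_2)/6 = -23/15, c_1 = σ_1/2 = 11/5, d_1 = (σ_2 - σ_1)/(6h_1) = 1/3. So S'(1) = -23/15.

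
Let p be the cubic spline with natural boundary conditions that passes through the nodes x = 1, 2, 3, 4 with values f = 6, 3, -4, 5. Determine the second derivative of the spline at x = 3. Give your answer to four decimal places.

Put M_i = p'' at the i-th knot. Here h = (1, 1, 1) and Δ = (-3, -7, 9), so the interior equations h_(i-1)·M_(i-1) + 2(h_(i-1)+h_i)·M_i + h_i·M_(i+1) = 6(Δ_i − Δ_(i-1)) read
  1·M_0 + 4·M_1 + 1·M_2 = 6(Δ_1 - Δ_0) = -24
  1·M_1 + 4·M_2 + 1·M_3 = 6(Δ_2 - Δ_1) = 96
Natural end conditions: M_0 = M_3 = 0.
Solving the tridiagonal system: M_0 = 0, M_1 = -64/5, M_2 = 136/5, M_3 = 0.

27.2000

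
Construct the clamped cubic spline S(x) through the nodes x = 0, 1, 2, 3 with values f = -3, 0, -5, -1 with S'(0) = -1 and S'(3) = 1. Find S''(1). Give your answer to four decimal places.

-24.2667

With M_i denoting the second derivative at x_i, h_i = 1, 1, 1, and Δ_i = (y_(i+1) − y_i)/h_i = 3, -5, 4:
  1·M_0 + 4·M_1 + 1·M_2 = 6(Δ_1 - Δ_0) = -48
  1·M_1 + 4·M_2 + 1·M_3 = 6(Δ_2 - Δ_1) = 54
Clamped end conditions give two more equations: 2h_0·M_0 + h_0·M_1 = 6(Δ_0 - S'(0)) = 24 and h_2·M_2 + 2h_2·M_3 = 6(S'(3) - Δ_2) = -18.
Forward elimination and back-substitution give M_0 = 362/15, M_1 = -364/15, M_2 = 374/15, M_3 = -322/15.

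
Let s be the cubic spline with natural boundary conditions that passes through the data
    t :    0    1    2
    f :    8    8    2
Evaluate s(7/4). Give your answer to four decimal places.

Write σ_i for s''(x_i). With h_i = 1, 1 and divided differences Δ_i = 0, -6, the continuity of s' gives the tridiagonal system
  1·σ_0 + 4·σ_1 + 1·σ_2 = 6(Δ_1 - Δ_0) = -36
Natural end conditions: σ_0 = σ_2 = 0.
Forward elimination and back-substitution give σ_0 = 0, σ_1 = -9, σ_2 = 0.
On [1, 2], s(t) = 8 - 3·(t - 1) - 9/2·(t - 1)² + 3/2·(t - 1)³.
With (t - 1) = 3/4: s(7/4) = 493/128.

3.8516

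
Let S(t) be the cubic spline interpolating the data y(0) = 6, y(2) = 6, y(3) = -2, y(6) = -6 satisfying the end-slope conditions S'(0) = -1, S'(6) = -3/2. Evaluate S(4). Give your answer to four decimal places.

-5.9418

With M_i denoting the second derivative at x_i, h_i = 2, 1, 3, and Δ_i = (y_(i+1) − y_i)/h_i = 0, -8, -4/3:
  2·M_0 + 6·M_1 + 1·M_2 = 6(Δ_1 - Δ_0) = -48
  1·M_1 + 8·M_2 + 3·M_3 = 6(Δ_2 - Δ_1) = 40
Clamped end conditions give two more equations: 2h_0·M_0 + h_0·M_1 = 6(Δ_0 - S'(0)) = 6 and h_2·M_2 + 2h_2·M_3 = 6(S'(6) - Δ_2) = -1.
Forward elimination and back-substitution give M_0 = 311/42, M_1 = -248/21, M_2 = 169/21, M_3 = -88/21.
On [3, 6], S(t) = -2 - 51/7·(t - 3) + 169/42·(t - 3)² - 257/378·(t - 3)³.
With (t - 3) = 1: S(4) = -1123/189.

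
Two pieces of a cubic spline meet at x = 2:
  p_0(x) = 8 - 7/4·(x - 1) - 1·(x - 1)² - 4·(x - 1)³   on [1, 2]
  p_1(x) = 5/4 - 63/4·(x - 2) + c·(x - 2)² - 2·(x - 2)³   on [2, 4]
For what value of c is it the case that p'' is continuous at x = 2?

p_0''(x) = -2 - 24·(x - 1), so p_0''(2) = -26. On the right, p_1''(2) = 2c, so c = -13.

-13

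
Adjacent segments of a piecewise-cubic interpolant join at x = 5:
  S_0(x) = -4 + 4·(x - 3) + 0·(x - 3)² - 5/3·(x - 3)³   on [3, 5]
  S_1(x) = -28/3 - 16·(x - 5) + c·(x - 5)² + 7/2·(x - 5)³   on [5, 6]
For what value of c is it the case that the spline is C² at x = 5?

S_0''(x) = 0 - 10·(x - 3), so S_0''(5) = -20. On the right, S_1''(5) = 2c, so c = -10.

-10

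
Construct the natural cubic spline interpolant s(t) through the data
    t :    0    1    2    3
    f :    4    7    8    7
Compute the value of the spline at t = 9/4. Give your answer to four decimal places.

Put M_i = s'' at the i-th knot. Here h = (1, 1, 1) and Δ = (3, 1, -1), so the interior equations h_(i-1)·M_(i-1) + 2(h_(i-1)+h_i)·M_i + h_i·M_(i+1) = 6(Δ_i − Δ_(i-1)) read
  1·M_0 + 4·M_1 + 1·M_2 = 6(Δ_1 - Δ_0) = -12
  1·M_1 + 4·M_2 + 1·M_3 = 6(Δ_2 - Δ_1) = -12
Natural end conditions: M_0 = M_3 = 0.
Hence M_0 = 0, M_1 = -12/5, M_2 = -12/5, M_3 = 0.
On [2, 3], s(t) = 8 - 1/5·(t - 2) - 6/5·(t - 2)² + 2/5·(t - 2)³.
With (t - 2) = 1/4: s(9/4) = 1261/160.

7.8813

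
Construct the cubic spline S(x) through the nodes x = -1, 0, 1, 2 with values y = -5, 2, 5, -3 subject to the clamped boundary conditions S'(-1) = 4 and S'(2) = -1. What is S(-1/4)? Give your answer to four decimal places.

Let M_i = S''(x_i). Step sizes h_i = 1, 1, 1; slopes of the chords Δ_i = (y_(i+1) - y_i)/h_i = 7, 3, -8.
  1·M_0 + 4·M_1 + 1·M_2 = 6(Δ_1 - Δ_0) = -24
  1·M_1 + 4·M_2 + 1·M_3 = 6(Δ_2 - Δ_1) = -66
Clamped end conditions give two more equations: 2h_0·M_0 + h_0·M_1 = 6(Δ_0 - S'(-1)) = 18 and h_2·M_2 + 2h_2·M_3 = 6(S'(2) - Δ_2) = 42.
Forward elimination and back-substitution give M_0 = 154/15, M_1 = -38/15, M_2 = -362/15, M_3 = 496/15.
On [-1, 0], S(x) = -5 + 4·(x + 1) + 77/15·(x + 1)² - 32/15·(x + 1)³.
With (x + 1) = 3/4: S(-1/4) = -1/80.

-0.0125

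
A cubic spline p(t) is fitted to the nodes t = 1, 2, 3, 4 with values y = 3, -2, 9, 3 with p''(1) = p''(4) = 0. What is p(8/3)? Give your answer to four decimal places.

5.8074

Write M_i for p''(x_i). With h_i = 1, 1, 1 and divided differences Δ_i = -5, 11, -6, the continuity of p' gives the tridiagonal system
  1·M_0 + 4·M_1 + 1·M_2 = 6(Δ_1 - Δ_0) = 96
  1·M_1 + 4·M_2 + 1·M_3 = 6(Δ_2 - Δ_1) = -102
Natural end conditions: M_0 = M_3 = 0.
Hence M_0 = 0, M_1 = 162/5, M_2 = -168/5, M_3 = 0.
On [2, 3], p(t) = -2 + 29/5·(t - 2) + 81/5·(t - 2)² - 11·(t - 2)³.
With (t - 2) = 2/3: p(8/3) = 784/135.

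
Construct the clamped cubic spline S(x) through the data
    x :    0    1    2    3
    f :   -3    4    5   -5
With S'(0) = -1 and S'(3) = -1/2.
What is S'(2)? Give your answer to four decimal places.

-8.7333

With σ_i denoting the second derivative at x_i, h_i = 1, 1, 1, and Δ_i = (y_(i+1) − y_i)/h_i = 7, 1, -10:
  1·σ_0 + 4·σ_1 + 1·σ_2 = 6(Δ_1 - Δ_0) = -36
  1·σ_1 + 4·σ_2 + 1·σ_3 = 6(Δ_2 - Δ_1) = -66
Clamped end conditions give two more equations: 2h_0·σ_0 + h_0·σ_1 = 6(Δ_0 - S'(0)) = 48 and h_2·σ_2 + 2h_2·σ_3 = 6(S'(3) - Δ_2) = 57.
Hence σ_0 = 437/15, σ_1 = -154/15, σ_2 = -361/15, σ_3 = 608/15.
On [2, 3], S'(x) = b_2 + 2c_2·(x - 2) + 3d_2·(x - 2)² with b_2 = Δ_2 - h_2(2σ_2 + σ_3)/6 = -131/15, c_2 = σ_2/2 = -361/30, d_2 = (σ_3 - σ_2)/(6h_2) = 323/30. So S'(2) = -131/15.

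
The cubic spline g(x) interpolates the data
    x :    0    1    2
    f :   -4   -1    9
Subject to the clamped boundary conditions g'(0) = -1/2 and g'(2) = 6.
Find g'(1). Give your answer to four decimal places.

Put σ_i = g'' at the i-th knot. Here h = (1, 1) and Δ = (3, 10), so the interior equations h_(i-1)·σ_(i-1) + 2(h_(i-1)+h_i)·σ_i + h_i·σ_(i+1) = 6(Δ_i − Δ_(i-1)) read
  1·σ_0 + 4·σ_1 + 1·σ_2 = 6(Δ_1 - Δ_0) = 42
Clamped end conditions give two more equations: 2h_0·σ_0 + h_0·σ_1 = 6(Δ_0 - g'(0)) = 21 and h_1·σ_1 + 2h_1·σ_2 = 6(g'(2) - Δ_1) = -24.
Forward elimination and back-substitution give σ_0 = 13/4, σ_1 = 29/2, σ_2 = -77/4.
On [1, 2], g'(x) = b_1 + 2c_1·(x - 1) + 3d_1·(x - 1)² with b_1 = Δ_1 - h_1(2σ_1 + σ_2)/6 = 67/8, c_1 = σ_1/2 = 29/4, d_1 = (σ_2 - σ_1)/(6h_1) = -45/8. So g'(1) = 67/8.

8.3750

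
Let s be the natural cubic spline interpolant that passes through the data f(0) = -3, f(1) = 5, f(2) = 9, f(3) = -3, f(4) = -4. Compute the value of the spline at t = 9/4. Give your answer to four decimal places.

6.7224

Put M_i = s'' at the i-th knot. Here h = (1, 1, 1, 1) and Δ = (8, 4, -12, -1), so the interior equations h_(i-1)·M_(i-1) + 2(h_(i-1)+h_i)·M_i + h_i·M_(i+1) = 6(Δ_i − Δ_(i-1)) read
  1·M_0 + 4·M_1 + 1·M_2 = 6(Δ_1 - Δ_0) = -24
  1·M_1 + 4·M_2 + 1·M_3 = 6(Δ_2 - Δ_1) = -96
  1·M_2 + 4·M_3 + 1·M_4 = 6(Δ_3 - Δ_2) = 66
Natural end conditions: M_0 = M_4 = 0.
Solving the tridiagonal system: M_0 = 0, M_1 = 45/28, M_2 = -213/7, M_3 = 675/28, M_4 = 0.
On [2, 3], s(t) = 9 - 47/8·(t - 2) - 213/14·(t - 2)² + 509/56·(t - 2)³.
With (t - 2) = 1/4: s(9/4) = 24093/3584.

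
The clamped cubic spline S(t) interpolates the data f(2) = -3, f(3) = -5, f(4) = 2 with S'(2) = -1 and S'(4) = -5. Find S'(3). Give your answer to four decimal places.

Put M_i = S'' at the i-th knot. Here h = (1, 1) and Δ = (-2, 7), so the interior equations h_(i-1)·M_(i-1) + 2(h_(i-1)+h_i)·M_i + h_i·M_(i+1) = 6(Δ_i − Δ_(i-1)) read
  1·M_0 + 4·M_1 + 1·M_2 = 6(Δ_1 - Δ_0) = 54
Clamped end conditions give two more equations: 2h_0·M_0 + h_0·M_1 = 6(Δ_0 - S'(2)) = -6 and h_1·M_1 + 2h_1·M_2 = 6(S'(4) - Δ_1) = -72.
Solving: M_0 = -37/2, M_1 = 31, M_2 = -103/2.
On [3, 4], S'(t) = b_1 + 2c_1·(t - 3) + 3d_1·(t - 3)² with b_1 = Δ_1 - h_1(2M_1 + M_2)/6 = 21/4, c_1 = M_1/2 = 31/2, d_1 = (M_2 - M_1)/(6h_1) = -55/4. So S'(3) = 21/4.

5.2500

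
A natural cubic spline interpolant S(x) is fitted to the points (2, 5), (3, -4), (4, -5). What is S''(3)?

12

With m_i denoting the second derivative at x_i, h_i = 1, 1, and Δ_i = (y_(i+1) − y_i)/h_i = -9, -1:
  1·m_0 + 4·m_1 + 1·m_2 = 6(Δ_1 - Δ_0) = 48
Natural end conditions: m_0 = m_2 = 0.
Hence m_0 = 0, m_1 = 12, m_2 = 0.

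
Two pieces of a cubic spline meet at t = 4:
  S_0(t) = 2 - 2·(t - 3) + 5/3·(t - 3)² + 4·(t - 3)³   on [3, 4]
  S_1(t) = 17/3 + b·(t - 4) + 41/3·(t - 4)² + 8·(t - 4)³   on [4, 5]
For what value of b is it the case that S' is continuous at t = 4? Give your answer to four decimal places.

S_0'(t) = -2 + 10/3·(t - 3) + 12·(t - 3)², so S_0'(4) = 40/3. On the right, S_1'(4) = b, so b = 40/3.

13.3333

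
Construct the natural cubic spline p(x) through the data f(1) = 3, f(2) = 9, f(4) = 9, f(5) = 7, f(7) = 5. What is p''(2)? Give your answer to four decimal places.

-5.9355

Let M_i = p''(x_i). Step sizes h_i = 1, 2, 1, 2; slopes of the chords Δ_i = (y_(i+1) - y_i)/h_i = 6, 0, -2, -1.
  1·M_0 + 6·M_1 + 2·M_2 = 6(Δ_1 - Δ_0) = -36
  2·M_1 + 6·M_2 + 1·M_3 = 6(Δ_2 - Δ_1) = -12
  1·M_2 + 6·M_3 + 2·M_4 = 6(Δ_3 - Δ_2) = 6
Natural end conditions: M_0 = M_4 = 0.
Solving the tridiagonal system: M_0 = 0, M_1 = -184/31, M_2 = -6/31, M_3 = 32/31, M_4 = 0.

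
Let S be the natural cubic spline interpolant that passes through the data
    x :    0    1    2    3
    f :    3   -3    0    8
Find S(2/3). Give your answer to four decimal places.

Let m_i = S''(x_i). Step sizes h_i = 1, 1, 1; slopes of the chords Δ_i = (y_(i+1) - y_i)/h_i = -6, 3, 8.
  1·m_0 + 4·m_1 + 1·m_2 = 6(Δ_1 - Δ_0) = 54
  1·m_1 + 4·m_2 + 1·m_3 = 6(Δ_2 - Δ_1) = 30
Natural end conditions: m_0 = m_3 = 0.
Forward elimination and back-substitution give m_0 = 0, m_1 = 62/5, m_2 = 22/5, m_3 = 0.
On [0, 1], S(x) = 3 - 121/15·x + 0·x² + 31/15·x³.
With x = 2/3: S(2/3) = -143/81.

-1.7654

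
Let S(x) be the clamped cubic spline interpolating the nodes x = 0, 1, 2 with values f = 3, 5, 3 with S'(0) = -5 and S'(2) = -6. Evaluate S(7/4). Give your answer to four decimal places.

4.2852

With M_i denoting the second derivative at x_i, h_i = 1, 1, and Δ_i = (y_(i+1) − y_i)/h_i = 2, -2:
  1·M_0 + 4·M_1 + 1·M_2 = 6(Δ_1 - Δ_0) = -24
Clamped end conditions give two more equations: 2h_0·M_0 + h_0·M_1 = 6(Δ_0 - S'(0)) = 42 and h_1·M_1 + 2h_1·M_2 = 6(S'(2) - Δ_1) = -24.
Forward elimination and back-substitution give M_0 = 53/2, M_1 = -11, M_2 = -13/2.
On [1, 2], S(x) = 5 + 11/4·(x - 1) - 11/2·(x - 1)² + 3/4·(x - 1)³.
With (x - 1) = 3/4: S(7/4) = 1097/256.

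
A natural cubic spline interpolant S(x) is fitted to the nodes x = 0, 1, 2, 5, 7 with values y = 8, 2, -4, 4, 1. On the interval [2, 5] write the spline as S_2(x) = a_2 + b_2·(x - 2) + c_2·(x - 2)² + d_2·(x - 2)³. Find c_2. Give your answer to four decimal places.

With m_i denoting the second derivative at x_i, h_i = 1, 1, 3, 2, and Δ_i = (y_(i+1) − y_i)/h_i = -6, -6, 8/3, -3/2:
  1·m_0 + 4·m_1 + 1·m_2 = 6(Δ_1 - Δ_0) = 0
  1·m_1 + 8·m_2 + 3·m_3 = 6(Δ_2 - Δ_1) = 52
  3·m_2 + 10·m_3 + 2·m_4 = 6(Δ_3 - Δ_2) = -25
Natural end conditions: m_0 = m_4 = 0.
Solving: m_0 = 0, m_1 = -595/274, m_2 = 1190/137, m_3 = -1399/274, m_4 = 0.
On [2, 5], with S_2(x) = a_2 + b_2·(x - 2) + c_2·(x - 2)² + d_2·(x - 2)³: c_2 = m_2/2 = 595/137, d_2 = (m_3 - m_2)/(6h_2) = -3779/4932, b_2 = Δ_2 - h_2(2m_2 + m_3)/6 = -5699/1644.

4.3431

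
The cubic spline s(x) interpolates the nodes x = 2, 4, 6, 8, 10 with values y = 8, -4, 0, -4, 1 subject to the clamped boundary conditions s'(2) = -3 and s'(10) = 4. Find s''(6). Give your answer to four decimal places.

With m_i denoting the second derivative at x_i, h_i = 2, 2, 2, 2, and Δ_i = (y_(i+1) − y_i)/h_i = -6, 2, -2, 5/2:
  2·m_0 + 8·m_1 + 2·m_2 = 6(Δ_1 - Δ_0) = 48
  2·m_1 + 8·m_2 + 2·m_3 = 6(Δ_2 - Δ_1) = -24
  2·m_2 + 8·m_3 + 2·m_4 = 6(Δ_3 - Δ_2) = 27
Clamped end conditions give two more equations: 2h_0·m_0 + h_0·m_1 = 6(Δ_0 - s'(2)) = -18 and h_3·m_3 + 2h_3·m_4 = 6(s'(10) - Δ_3) = 9.
Solving the tridiagonal system: m_0 = -1069/112, m_1 = 565/56, m_2 = -109/16, m_3 = 289/56, m_4 = -37/112.

-6.8125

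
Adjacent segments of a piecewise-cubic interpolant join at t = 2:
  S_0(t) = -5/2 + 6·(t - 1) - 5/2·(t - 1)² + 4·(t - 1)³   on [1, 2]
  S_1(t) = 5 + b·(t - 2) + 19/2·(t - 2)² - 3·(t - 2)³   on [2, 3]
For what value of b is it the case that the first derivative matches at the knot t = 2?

S_0'(t) = 6 - 5·(t - 1) + 12·(t - 1)², so S_0'(2) = 13. On the right, S_1'(2) = b, so b = 13.

13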